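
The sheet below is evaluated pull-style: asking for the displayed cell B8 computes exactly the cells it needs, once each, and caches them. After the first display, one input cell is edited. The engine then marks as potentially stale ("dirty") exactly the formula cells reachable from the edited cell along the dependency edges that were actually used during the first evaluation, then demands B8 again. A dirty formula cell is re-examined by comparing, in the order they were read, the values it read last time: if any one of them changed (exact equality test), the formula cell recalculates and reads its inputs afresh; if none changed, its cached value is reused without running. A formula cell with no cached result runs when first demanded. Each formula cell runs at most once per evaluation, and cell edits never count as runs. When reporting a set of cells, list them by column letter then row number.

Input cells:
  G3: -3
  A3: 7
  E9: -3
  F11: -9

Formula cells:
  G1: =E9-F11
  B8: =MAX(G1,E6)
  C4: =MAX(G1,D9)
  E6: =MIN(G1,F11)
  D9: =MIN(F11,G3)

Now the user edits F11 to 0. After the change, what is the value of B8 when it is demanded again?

First demand of the output computes:
  G1 = -3 - -9 = 6
  E6 = MIN(6, -9) = -9
  B8 = MAX(6, -9) = 6

After the edit, cleaning proceeds:
  G1: a read changed (F11 -9->0) — executes, giving -3.
  E6: a read changed (G1 6->-3; F11 -9->0) — executes, giving -3.
  B8: a read changed (G1 6->-3; E6 -9->-3) — executes, giving -3.

Demanding B8 again yields -3.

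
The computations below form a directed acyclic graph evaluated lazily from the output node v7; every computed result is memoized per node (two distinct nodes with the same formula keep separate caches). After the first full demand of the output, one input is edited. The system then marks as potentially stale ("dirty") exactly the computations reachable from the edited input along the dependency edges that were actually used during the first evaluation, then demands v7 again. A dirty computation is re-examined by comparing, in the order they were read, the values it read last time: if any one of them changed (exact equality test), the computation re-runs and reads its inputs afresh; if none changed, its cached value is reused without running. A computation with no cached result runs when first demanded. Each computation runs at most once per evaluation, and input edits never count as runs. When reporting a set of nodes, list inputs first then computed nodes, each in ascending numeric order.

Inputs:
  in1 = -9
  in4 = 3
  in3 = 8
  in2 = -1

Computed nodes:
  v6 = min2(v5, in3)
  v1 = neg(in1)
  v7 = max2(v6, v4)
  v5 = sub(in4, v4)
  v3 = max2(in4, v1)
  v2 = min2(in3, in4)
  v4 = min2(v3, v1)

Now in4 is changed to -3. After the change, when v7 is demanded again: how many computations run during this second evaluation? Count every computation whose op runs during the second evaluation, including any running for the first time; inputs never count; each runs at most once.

4 computations run: v3, v5, v6, v7.
Note where the cutoff bites: v4 is checked, finds nothing changed, and keeps its cache.

First demand of the output computes:
  v1 = neg(-9) = 9
  v3 = max2(3, 9) = 9
  v4 = min2(9, 9) = 9
  v5 = sub(3, 9) = -6
  v6 = min2(-6, 8) = -6
  v7 = max2(-6, 9) = 9

After the edit, cleaning proceeds:
  v3: a read changed (in4 3->-3) — executes, giving 9 — identical to its old value.
  v4: dirty, but its reads are unchanged (v3 unchanged, v1 unchanged); cached 9 stands.
  v5: a read changed (in4 3->-3) — executes, giving -12.
  v6: a read changed (v5 -6->-12) — executes, giving -12.
  v7: a read changed (v6 -6->-12) — executes, giving 9 — identical to its old value.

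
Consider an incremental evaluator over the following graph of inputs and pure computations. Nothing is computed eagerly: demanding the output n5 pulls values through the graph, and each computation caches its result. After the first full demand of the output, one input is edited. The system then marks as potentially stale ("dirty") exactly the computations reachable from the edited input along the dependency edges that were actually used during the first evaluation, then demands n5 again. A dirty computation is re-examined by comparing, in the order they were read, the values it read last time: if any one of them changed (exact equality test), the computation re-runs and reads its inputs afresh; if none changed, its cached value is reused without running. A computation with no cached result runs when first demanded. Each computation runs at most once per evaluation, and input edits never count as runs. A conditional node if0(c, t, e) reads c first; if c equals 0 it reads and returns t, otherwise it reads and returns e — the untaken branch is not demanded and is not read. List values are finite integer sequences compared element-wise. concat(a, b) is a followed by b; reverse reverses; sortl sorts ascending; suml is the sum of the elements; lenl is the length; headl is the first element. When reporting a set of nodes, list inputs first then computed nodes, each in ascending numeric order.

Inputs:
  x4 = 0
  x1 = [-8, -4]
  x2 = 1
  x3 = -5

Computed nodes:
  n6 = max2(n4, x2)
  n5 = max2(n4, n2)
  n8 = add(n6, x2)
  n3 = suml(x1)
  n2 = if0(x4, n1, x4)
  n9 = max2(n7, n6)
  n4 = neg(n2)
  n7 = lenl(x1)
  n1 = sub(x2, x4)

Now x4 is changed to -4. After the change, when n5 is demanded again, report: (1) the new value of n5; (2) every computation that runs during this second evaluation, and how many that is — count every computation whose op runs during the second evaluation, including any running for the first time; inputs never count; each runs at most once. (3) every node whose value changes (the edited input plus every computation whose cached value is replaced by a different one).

Initial pass — values computed on the first demand:
  n1 = sub(1, 0) = 1
  n2 = if0(x4=0 -> then branch n1) = 1
  n4 = neg(1) = -1
  n5 = max2(-1, 1) = 1

Second demand — change propagation:
  n1: dirty yet unreached — the second evaluation never asks for it.
  n2: re-runs because x4 0->-4; new result -4.
  n4: re-runs because n2 1->-4; new result 4.
  n5: re-runs because n4 -1->4; n2 1->-4; new result 4.

The important point: the flipped condition redirects demand; n1 is left stale, never re-checked.

n5 now evaluates to 4.
Run set: n2, n4, n5 (3 run).
Changed values: x4, n2, n4, n5.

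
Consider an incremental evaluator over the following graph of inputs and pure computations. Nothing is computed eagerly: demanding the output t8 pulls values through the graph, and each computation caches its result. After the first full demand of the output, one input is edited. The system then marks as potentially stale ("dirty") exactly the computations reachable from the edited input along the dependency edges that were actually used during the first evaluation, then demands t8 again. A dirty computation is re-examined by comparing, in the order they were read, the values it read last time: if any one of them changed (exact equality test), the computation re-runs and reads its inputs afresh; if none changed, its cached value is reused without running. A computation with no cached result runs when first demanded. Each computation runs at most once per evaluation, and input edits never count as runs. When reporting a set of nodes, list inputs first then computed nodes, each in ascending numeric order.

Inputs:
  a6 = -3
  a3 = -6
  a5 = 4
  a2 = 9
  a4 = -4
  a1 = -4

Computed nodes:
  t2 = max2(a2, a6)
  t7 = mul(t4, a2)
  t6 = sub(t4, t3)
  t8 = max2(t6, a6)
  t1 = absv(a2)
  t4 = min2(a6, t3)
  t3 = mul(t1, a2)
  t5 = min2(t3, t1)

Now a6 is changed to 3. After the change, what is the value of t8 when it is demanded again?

t8 now evaluates to 3.

Initial pass — values computed on the first demand:
  t1 = absv(9) = 9
  t3 = mul(9, 9) = 81
  t4 = min2(-3, 81) = -3
  t6 = sub(-3, 81) = -84
  t8 = max2(-84, -3) = -3

Second demand — change propagation:
  t4: re-runs because a6 -3->3; new result 3.
  t6: re-runs because t4 -3->3; new result -78.
  t8: re-runs because t6 -84->-78; a6 -3->3; new result 3.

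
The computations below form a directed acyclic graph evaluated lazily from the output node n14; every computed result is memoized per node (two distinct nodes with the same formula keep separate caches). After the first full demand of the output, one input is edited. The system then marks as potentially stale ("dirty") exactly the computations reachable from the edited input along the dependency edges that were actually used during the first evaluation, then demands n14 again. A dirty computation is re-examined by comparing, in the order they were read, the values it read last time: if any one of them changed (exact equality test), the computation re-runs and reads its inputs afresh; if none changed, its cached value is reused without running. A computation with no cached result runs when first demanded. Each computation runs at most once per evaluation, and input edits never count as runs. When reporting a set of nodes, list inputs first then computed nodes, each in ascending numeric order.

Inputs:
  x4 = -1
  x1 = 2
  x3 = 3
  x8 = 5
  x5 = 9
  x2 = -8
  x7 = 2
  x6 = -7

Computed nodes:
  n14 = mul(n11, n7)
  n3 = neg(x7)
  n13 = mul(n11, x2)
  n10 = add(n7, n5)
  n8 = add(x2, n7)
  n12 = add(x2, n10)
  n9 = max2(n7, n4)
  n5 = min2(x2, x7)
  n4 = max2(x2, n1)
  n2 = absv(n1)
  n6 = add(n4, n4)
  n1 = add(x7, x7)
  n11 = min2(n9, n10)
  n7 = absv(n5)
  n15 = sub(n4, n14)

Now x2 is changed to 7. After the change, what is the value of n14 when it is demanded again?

First demand of the output computes:
  n1 = add(2, 2) = 4
  n4 = max2(-8, 4) = 4
  n5 = min2(-8, 2) = -8
  n7 = absv(-8) = 8
  n9 = max2(8, 4) = 8
  n10 = add(8, -8) = 0
  n11 = min2(8, 0) = 0
  n14 = mul(0, 8) = 0

After the edit, cleaning proceeds:
  n4: a read changed (x2 -8->7) — executes, giving 7.
  n5: a read changed (x2 -8->7) — executes, giving 2.
  n7: a read changed (n5 -8->2) — executes, giving 2.
  n9: a read changed (n7 8->2; n4 4->7) — executes, giving 7.
  n10: a read changed (n7 8->2; n5 -8->2) — executes, giving 4.
  n11: a read changed (n9 8->7; n10 0->4) — executes, giving 4.
  n14: a read changed (n11 0->4; n7 8->2) — executes, giving 8.

Demanding n14 again yields 8.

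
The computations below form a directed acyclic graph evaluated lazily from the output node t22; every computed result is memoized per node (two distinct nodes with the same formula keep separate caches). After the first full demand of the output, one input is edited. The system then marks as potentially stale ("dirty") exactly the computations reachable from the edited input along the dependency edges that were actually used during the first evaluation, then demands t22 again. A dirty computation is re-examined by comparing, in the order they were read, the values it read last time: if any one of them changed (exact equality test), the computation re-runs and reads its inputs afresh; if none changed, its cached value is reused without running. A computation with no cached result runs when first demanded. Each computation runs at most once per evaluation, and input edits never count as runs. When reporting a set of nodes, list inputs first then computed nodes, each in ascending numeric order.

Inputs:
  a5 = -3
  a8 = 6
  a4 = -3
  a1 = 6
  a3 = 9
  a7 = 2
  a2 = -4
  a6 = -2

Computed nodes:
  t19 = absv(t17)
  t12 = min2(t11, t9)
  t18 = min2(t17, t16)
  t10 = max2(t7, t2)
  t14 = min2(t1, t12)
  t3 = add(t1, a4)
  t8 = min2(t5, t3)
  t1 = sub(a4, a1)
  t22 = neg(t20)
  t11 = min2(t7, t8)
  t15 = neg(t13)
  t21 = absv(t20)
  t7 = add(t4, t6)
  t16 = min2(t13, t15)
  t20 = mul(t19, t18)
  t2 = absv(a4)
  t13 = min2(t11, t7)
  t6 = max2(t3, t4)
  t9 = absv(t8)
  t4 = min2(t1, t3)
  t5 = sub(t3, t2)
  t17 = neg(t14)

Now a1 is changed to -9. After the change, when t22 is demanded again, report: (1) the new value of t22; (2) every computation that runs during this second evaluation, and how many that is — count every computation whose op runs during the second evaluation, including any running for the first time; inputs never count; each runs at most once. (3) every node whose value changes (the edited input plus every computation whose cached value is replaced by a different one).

First demand of the output computes:
  t1 = sub(-3, 6) = -9
  t2 = absv(-3) = 3
  t3 = add(-9, -3) = -12
  t4 = min2(-9, -12) = -12
  t5 = sub(-12, 3) = -15
  t6 = max2(-12, -12) = -12
  t7 = add(-12, -12) = -24
  t8 = min2(-15, -12) = -15
  t9 = absv(-15) = 15
  t11 = min2(-24, -15) = -24
  t12 = min2(-24, 15) = -24
  t13 = min2(-24, -24) = -24
  t14 = min2(-9, -24) = -24
  t15 = neg(-24) = 24
  t16 = min2(-24, 24) = -24
  t17 = neg(-24) = 24
  t18 = min2(24, -24) = -24
  t19 = absv(24) = 24
  t20 = mul(24, -24) = -576
  t22 = neg(-576) = 576

After the edit, cleaning proceeds:
  t1: a read changed (a1 6->-9) — executes, giving 6.
  t3: a read changed (t1 -9->6) — executes, giving 3.
  t4: a read changed (t1 -9->6; t3 -12->3) — executes, giving 3.
  t5: a read changed (t3 -12->3) — executes, giving 0.
  t6: a read changed (t3 -12->3; t4 -12->3) — executes, giving 3.
  t7: a read changed (t4 -12->3; t6 -12->3) — executes, giving 6.
  t8: a read changed (t5 -15->0; t3 -12->3) — executes, giving 0.
  t9: a read changed (t8 -15->0) — executes, giving 0.
  t11: a read changed (t7 -24->6; t8 -15->0) — executes, giving 0.
  t12: a read changed (t11 -24->0; t9 15->0) — executes, giving 0.
  t13: a read changed (t11 -24->0; t7 -24->6) — executes, giving 0.
  t14: a read changed (t1 -9->6; t12 -24->0) — executes, giving 0.
  t15: a read changed (t13 -24->0) — executes, giving 0.
  t16: a read changed (t13 -24->0; t15 24->0) — executes, giving 0.
  t17: a read changed (t14 -24->0) — executes, giving 0.
  t18: a read changed (t17 24->0; t16 -24->0) — executes, giving 0.
  t19: a read changed (t17 24->0) — executes, giving 0.
  t20: a read changed (t19 24->0; t18 -24->0) — executes, giving 0.
  t22: a read changed (t20 -576->0) — executes, giving 0.

Demanding t22 again yields 0.
19 computations run: t1, t3, t4, t5, t6, t7, t8, t9, t11, t12, t13, t14, t15, t16, t17, t18, t19, t20, t22.
The nodes whose values change: a1, t1, t3, t4, t5, t6, t7, t8, t9, t11, t12, t13, t14, t15, t16, t17, t18, t19, t20, t22.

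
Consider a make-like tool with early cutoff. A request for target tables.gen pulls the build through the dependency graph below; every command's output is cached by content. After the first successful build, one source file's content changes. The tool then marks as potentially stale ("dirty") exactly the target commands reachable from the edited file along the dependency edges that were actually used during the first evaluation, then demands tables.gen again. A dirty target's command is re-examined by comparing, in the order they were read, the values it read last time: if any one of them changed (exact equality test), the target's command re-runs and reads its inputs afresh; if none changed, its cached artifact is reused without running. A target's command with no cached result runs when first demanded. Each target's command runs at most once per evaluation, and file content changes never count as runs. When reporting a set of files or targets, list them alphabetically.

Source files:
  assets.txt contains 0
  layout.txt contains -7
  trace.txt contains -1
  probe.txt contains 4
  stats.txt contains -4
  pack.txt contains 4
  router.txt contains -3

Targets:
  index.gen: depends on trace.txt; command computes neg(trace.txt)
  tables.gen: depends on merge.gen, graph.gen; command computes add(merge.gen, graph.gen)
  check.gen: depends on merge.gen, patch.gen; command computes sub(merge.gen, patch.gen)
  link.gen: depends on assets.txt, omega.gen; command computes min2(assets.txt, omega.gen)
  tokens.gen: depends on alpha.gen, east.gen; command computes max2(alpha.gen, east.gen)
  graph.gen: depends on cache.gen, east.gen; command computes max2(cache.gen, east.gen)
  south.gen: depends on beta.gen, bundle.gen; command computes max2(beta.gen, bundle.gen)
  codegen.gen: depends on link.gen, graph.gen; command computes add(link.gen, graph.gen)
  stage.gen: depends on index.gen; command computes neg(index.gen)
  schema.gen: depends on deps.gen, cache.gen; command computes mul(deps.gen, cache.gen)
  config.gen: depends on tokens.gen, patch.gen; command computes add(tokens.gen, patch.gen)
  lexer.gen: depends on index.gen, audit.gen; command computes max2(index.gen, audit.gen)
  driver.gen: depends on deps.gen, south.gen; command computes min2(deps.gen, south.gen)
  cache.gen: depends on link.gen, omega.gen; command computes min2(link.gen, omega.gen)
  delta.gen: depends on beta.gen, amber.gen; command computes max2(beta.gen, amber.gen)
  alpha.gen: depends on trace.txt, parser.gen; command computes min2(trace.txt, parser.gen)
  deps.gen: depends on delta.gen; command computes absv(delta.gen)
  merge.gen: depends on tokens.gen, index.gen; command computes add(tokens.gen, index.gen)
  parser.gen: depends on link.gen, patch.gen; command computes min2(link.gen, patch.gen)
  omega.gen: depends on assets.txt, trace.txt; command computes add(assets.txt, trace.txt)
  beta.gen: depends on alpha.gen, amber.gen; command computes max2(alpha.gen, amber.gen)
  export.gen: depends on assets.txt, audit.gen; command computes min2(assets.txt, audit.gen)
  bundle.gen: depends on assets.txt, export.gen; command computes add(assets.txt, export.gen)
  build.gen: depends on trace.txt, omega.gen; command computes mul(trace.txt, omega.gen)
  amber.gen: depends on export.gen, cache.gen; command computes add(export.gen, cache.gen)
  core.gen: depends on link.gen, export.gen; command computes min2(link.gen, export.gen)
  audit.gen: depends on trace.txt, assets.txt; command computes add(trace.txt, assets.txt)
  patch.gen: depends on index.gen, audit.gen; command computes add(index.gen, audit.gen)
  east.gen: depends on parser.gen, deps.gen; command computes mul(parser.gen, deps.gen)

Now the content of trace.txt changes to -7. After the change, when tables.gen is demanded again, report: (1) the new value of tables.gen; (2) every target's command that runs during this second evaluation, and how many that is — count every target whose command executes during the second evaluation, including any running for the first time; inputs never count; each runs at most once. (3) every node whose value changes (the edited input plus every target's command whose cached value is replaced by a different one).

First demand of the output computes:
  audit.gen = add(-1, 0) = -1
  export.gen = min2(0, -1) = -1
  index.gen = neg(-1) = 1
  omega.gen = add(0, -1) = -1
  link.gen = min2(0, -1) = -1
  cache.gen = min2(-1, -1) = -1
  amber.gen = add(-1, -1) = -2
  patch.gen = add(1, -1) = 0
  parser.gen = min2(-1, 0) = -1
  alpha.gen = min2(-1, -1) = -1
  beta.gen = max2(-1, -2) = -1
  delta.gen = max2(-1, -2) = -1
  deps.gen = absv(-1) = 1
  east.gen = mul(-1, 1) = -1
  graph.gen = max2(-1, -1) = -1
  tokens.gen = max2(-1, -1) = -1
  merge.gen = add(-1, 1) = 0
  tables.gen = add(0, -1) = -1

After the edit, cleaning proceeds:
  audit.gen: a read changed (trace.txt -1->-7) — executes, giving -7.
  export.gen: a read changed (audit.gen -1->-7) — executes, giving -7.
  index.gen: a read changed (trace.txt -1->-7) — executes, giving 7.
  omega.gen: a read changed (trace.txt -1->-7) — executes, giving -7.
  link.gen: a read changed (omega.gen -1->-7) — executes, giving -7.
  cache.gen: a read changed (link.gen -1->-7; omega.gen -1->-7) — executes, giving -7.
  amber.gen: a read changed (export.gen -1->-7; cache.gen -1->-7) — executes, giving -14.
  patch.gen: a read changed (index.gen 1->7; audit.gen -1->-7) — executes, giving 0 — identical to its old value.
  parser.gen: a read changed (link.gen -1->-7) — executes, giving -7.
  alpha.gen: a read changed (trace.txt -1->-7; parser.gen -1->-7) — executes, giving -7.
  beta.gen: a read changed (alpha.gen -1->-7; amber.gen -2->-14) — executes, giving -7.
  delta.gen: a read changed (beta.gen -1->-7; amber.gen -2->-14) — executes, giving -7.
  deps.gen: a read changed (delta.gen -1->-7) — executes, giving 7.
  east.gen: a read changed (parser.gen -1->-7; deps.gen 1->7) — executes, giving -49.
  graph.gen: a read changed (cache.gen -1->-7; east.gen -1->-49) — executes, giving -7.
  tokens.gen: a read changed (alpha.gen -1->-7; east.gen -1->-49) — executes, giving -7.
  merge.gen: a read changed (tokens.gen -1->-7; index.gen 1->7) — executes, giving 0 — identical to its old value.
  tables.gen: a read changed (graph.gen -1->-7) — executes, giving -7.

Demanding tables.gen again yields -7.
18 target commands run: alpha.gen, amber.gen, audit.gen, beta.gen, cache.gen, delta.gen, deps.gen, east.gen, export.gen, graph.gen, index.gen, link.gen, merge.gen, omega.gen, parser.gen, patch.gen, tables.gen, tokens.gen.
The nodes whose values change: alpha.gen, amber.gen, audit.gen, beta.gen, cache.gen, delta.gen, deps.gen, east.gen, export.gen, graph.gen, index.gen, link.gen, omega.gen, parser.gen, tables.gen, tokens.gen, trace.txt.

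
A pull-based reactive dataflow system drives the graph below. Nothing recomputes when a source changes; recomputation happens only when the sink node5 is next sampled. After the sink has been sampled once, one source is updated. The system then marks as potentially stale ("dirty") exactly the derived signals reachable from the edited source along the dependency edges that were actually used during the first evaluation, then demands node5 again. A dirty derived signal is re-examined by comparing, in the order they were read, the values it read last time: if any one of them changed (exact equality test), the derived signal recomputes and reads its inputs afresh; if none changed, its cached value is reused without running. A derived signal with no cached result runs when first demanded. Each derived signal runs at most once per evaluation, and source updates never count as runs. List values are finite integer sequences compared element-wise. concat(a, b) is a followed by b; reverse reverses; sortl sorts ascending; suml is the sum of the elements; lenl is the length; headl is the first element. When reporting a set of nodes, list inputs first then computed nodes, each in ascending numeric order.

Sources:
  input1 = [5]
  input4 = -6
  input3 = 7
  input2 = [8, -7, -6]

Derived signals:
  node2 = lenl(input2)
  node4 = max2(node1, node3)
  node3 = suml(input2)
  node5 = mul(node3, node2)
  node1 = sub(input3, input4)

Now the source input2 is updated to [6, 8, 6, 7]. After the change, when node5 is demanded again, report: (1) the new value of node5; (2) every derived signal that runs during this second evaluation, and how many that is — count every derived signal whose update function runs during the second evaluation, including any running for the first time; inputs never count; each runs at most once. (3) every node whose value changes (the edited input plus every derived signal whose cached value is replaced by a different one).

First evaluation (everything demanded from the output):
  node2 = lenl([8, -7, -6]) = 3
  node3 = suml([8, -7, -6]) = -5
  node5 = mul(-5, 3) = -15

Propagation after the edit:
  node2: runs — input2 [8, -7, -6]->[6, 8, 6, 7]; result 4.
  node3: runs — input2 [8, -7, -6]->[6, 8, 6, 7]; result 27.
  node5: runs — node3 -5->27; node2 3->4; result 108.

New value of node5: 108.
Derived signals that run: node2, node3, node5 — 3 in total.
Values that change: input2, node2, node3, node5.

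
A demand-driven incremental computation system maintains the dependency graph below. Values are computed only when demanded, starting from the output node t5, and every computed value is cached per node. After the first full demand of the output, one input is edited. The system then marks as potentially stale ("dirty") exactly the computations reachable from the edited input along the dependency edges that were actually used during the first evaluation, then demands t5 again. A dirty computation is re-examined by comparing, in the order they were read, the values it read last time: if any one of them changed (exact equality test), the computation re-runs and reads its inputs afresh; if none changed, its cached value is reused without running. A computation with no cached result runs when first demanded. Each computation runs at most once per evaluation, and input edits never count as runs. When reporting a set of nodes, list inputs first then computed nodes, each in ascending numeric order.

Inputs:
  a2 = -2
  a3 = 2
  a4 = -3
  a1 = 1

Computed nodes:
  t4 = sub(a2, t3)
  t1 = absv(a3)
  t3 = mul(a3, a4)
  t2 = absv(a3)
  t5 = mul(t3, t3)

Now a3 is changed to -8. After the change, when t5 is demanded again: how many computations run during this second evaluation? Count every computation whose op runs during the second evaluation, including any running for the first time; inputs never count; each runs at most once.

Computations that run: t3, t5 — 2 in total.

First evaluation (everything demanded from the output):
  t3 = mul(2, -3) = -6
  t5 = mul(-6, -6) = 36

Propagation after the edit:
  t3: runs — a3 2->-8; result 24.
  t5: runs — t3 -6->24; t3 -6->24; result 576.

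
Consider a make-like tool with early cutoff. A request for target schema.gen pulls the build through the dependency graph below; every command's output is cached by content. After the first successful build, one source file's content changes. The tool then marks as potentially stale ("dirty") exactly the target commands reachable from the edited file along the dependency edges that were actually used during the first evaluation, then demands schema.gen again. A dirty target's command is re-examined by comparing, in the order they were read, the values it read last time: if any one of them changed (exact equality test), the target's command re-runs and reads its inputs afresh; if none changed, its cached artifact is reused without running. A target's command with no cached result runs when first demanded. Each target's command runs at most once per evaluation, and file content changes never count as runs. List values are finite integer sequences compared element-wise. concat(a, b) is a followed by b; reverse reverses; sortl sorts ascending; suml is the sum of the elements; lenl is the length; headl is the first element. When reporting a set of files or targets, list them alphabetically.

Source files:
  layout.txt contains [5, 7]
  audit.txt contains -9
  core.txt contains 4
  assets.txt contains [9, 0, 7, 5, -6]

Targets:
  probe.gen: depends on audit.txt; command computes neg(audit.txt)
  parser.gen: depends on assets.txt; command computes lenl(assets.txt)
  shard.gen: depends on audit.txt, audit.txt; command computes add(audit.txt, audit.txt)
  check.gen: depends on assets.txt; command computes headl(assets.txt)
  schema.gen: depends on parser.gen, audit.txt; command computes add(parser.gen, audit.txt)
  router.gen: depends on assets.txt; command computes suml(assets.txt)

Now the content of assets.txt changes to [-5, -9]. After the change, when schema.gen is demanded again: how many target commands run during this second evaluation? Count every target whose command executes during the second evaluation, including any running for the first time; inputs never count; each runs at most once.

First demand of the output computes:
  parser.gen = lenl([9, 0, 7, 5, -6]) = 5
  schema.gen = add(5, -9) = -4

After the edit, cleaning proceeds:
  parser.gen: a read changed (assets.txt [9, 0, 7, 5, -6]->[-5, -9]) — executes, giving 2.
  schema.gen: a read changed (parser.gen 5->2) — executes, giving -7.

2 target commands run: parser.gen, schema.gen.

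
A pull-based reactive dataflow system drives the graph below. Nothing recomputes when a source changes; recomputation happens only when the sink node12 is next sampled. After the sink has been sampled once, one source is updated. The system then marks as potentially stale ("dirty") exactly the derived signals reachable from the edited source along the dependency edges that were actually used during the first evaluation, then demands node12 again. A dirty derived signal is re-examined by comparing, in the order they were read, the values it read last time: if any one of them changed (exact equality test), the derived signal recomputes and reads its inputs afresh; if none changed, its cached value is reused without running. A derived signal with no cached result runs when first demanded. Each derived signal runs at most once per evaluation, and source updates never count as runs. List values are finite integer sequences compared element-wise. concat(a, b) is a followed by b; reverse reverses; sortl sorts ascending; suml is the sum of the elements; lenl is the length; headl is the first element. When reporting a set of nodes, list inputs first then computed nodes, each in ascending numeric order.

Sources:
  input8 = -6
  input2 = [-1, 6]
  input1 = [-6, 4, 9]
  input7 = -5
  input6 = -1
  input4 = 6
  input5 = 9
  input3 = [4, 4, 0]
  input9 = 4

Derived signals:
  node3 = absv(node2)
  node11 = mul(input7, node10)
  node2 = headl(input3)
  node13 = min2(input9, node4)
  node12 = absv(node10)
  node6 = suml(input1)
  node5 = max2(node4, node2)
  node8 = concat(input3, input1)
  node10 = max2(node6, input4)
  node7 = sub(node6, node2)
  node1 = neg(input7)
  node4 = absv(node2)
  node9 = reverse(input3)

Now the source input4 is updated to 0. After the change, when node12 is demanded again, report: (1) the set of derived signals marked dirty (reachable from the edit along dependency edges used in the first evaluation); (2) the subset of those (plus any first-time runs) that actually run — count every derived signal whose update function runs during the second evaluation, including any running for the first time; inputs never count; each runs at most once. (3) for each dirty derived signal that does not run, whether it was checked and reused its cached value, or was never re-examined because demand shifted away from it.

Marked dirty: node10, node12.
Derived signals that run: node10 — 1 in total.
Checked but reused from cache: node12.
Key observation: the change is absorbed at node10 — it re-runs but produces the same value, and the output's value is unchanged.

First evaluation (everything demanded from the output):
  node6 = suml([-6, 4, 9]) = 7
  node10 = max2(7, 6) = 7
  node12 = absv(7) = 7

Propagation after the edit:
  node10: runs — input4 6->0; result 7 (same value as before).
  node12: checked — values it read are unchanged (node10 unchanged); reused cached 7 without running.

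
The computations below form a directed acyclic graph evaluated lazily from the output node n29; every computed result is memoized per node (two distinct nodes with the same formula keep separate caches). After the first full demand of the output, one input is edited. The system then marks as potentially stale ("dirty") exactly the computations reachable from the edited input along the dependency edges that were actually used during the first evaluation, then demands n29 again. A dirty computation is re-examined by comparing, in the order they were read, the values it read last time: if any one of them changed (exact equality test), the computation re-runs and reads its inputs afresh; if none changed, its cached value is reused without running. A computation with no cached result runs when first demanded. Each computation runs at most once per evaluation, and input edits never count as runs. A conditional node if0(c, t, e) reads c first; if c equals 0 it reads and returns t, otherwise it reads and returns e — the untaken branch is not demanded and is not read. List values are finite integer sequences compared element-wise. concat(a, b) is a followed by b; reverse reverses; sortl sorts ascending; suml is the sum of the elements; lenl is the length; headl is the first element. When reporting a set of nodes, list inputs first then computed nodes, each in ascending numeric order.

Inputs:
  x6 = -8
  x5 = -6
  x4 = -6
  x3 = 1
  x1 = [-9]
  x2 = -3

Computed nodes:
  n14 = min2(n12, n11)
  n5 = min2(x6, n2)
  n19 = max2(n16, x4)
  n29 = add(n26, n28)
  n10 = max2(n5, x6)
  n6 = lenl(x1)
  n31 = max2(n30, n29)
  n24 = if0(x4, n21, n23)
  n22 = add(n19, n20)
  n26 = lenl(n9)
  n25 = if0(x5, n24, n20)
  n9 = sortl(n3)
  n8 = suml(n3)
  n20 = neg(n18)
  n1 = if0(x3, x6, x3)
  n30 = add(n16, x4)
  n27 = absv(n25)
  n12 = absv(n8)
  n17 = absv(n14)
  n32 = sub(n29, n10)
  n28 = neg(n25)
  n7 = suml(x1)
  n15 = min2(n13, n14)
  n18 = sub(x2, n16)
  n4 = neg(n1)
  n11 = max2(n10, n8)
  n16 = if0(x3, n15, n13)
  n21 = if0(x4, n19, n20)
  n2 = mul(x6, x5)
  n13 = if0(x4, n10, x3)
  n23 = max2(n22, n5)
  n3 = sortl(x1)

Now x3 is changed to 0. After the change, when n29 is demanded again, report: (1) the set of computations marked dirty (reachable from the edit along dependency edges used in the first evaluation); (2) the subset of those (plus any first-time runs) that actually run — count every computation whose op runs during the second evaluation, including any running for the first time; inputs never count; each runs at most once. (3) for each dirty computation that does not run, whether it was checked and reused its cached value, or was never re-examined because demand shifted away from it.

The edit dirties: n13, n16, n18, n20, n25, n28, n29.
15 computations run: n2, n5, n8, n10, n11, n12, n13, n14, n15, n16, n18, n20, n25, n28, n29.
No dirty computation escaped a run.
Note the branch switch — n2, n5, n8, n10, n11, n12, n14, n15 had no cache and run now for the first time.

First demand of the output computes:
  n3 = sortl([-9]) = [-9]
  n9 = sortl([-9]) = [-9]
  n13 = if0(x4=-6 -> else branch x3) = 1
  n16 = if0(x3=1 -> else branch n13) = 1
  n18 = sub(-3, 1) = -4
  n20 = neg(-4) = 4
  n25 = if0(x5=-6 -> else branch n20) = 4
  n26 = lenl([-9]) = 1
  n28 = neg(4) = -4
  n29 = add(1, -4) = -3

After the edit, cleaning proceeds:
  n2: had never run; runs now, result 48.
  n5: had never run; runs now, result -8.
  n8: had never run; runs now, result -9.
  n10: had never run; runs now, result -8.
  n11: had never run; runs now, result -8.
  n12: had never run; runs now, result 9.
  n13: a read changed (x3 1->0) — executes, giving 0.
  n14: had never run; runs now, result -8.
  n15: had never run; runs now, result -8.
  n16: a read changed (x3 1->0; n13 1->0) — executes, giving -8.
  n18: a read changed (n16 1->-8) — executes, giving 5.
  n20: a read changed (n18 -4->5) — executes, giving -5.
  n25: a read changed (n20 4->-5) — executes, giving -5.
  n28: a read changed (n25 4->-5) — executes, giving 5.
  n29: a read changed (n28 -4->5) — executes, giving 6.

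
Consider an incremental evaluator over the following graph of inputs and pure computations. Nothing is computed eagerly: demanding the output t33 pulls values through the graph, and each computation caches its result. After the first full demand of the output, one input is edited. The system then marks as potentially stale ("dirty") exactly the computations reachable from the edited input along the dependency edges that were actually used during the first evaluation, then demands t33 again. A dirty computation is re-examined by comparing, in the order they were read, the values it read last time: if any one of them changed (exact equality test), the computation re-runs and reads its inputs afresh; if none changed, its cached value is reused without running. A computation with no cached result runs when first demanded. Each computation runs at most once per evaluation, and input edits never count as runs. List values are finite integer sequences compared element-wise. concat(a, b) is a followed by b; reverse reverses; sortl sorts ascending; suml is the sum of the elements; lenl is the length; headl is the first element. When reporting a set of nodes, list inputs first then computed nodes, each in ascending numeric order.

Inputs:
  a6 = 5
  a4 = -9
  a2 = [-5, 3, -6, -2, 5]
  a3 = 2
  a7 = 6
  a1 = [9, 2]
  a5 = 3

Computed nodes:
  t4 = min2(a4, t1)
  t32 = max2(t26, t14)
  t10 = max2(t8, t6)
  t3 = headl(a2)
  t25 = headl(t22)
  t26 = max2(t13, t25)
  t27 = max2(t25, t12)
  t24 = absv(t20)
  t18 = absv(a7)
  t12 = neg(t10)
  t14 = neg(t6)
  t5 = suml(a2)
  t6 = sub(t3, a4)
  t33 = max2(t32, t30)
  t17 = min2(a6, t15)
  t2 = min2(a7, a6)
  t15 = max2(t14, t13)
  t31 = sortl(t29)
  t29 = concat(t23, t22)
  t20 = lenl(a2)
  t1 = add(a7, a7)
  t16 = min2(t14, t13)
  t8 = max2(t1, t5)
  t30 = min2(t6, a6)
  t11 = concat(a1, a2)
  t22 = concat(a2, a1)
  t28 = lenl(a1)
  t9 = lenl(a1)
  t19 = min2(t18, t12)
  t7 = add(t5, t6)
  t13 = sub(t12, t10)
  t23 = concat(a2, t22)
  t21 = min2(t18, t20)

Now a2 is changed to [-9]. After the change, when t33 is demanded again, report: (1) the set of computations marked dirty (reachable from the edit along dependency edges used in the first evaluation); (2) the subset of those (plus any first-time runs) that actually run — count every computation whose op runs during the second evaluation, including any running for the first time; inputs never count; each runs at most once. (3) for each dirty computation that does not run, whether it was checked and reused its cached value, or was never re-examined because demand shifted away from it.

Initial pass — values computed on the first demand:
  t1 = add(6, 6) = 12
  t3 = headl([-5, 3, -6, -2, 5]) = -5
  t5 = suml([-5, 3, -6, -2, 5]) = -5
  t6 = sub(-5, -9) = 4
  t8 = max2(12, -5) = 12
  t10 = max2(12, 4) = 12
  t12 = neg(12) = -12
  t13 = sub(-12, 12) = -24
  t14 = neg(4) = -4
  t22 = concat([-5, 3, -6, -2, 5], [9, 2]) = [-5, 3, -6, -2, 5, 9, 2]
  t25 = headl([-5, 3, -6, -2, 5, 9, 2]) = -5
  t26 = max2(-24, -5) = -5
  t30 = min2(4, 5) = 4
  t32 = max2(-5, -4) = -4
  t33 = max2(-4, 4) = 4

Second demand — change propagation:
  t3: re-runs because a2 [-5, 3, -6, -2, 5]->[-9]; new result -9.
  t5: re-runs because a2 [-5, 3, -6, -2, 5]->[-9]; new result -9.
  t6: re-runs because t3 -5->-9; new result 0.
  t8: re-runs because t5 -5->-9; new result 12 (unchanged).
  t10: re-runs because t6 4->0; new result 12 (unchanged).
  t12: re-examined; everything it read last time is the same (t10 unchanged) — cache -12 kept, no run.
  t13: re-examined; everything it read last time is the same (t12 unchanged, t10 unchanged) — cache -24 kept, no run.
  t14: re-runs because t6 4->0; new result 0.
  t22: re-runs because a2 [-5, 3, -6, -2, 5]->[-9]; new result [-9, 9, 2].
  t25: re-runs because t22 [-5, 3, -6, -2, 5, 9, 2]->[-9, 9, 2]; new result -9.
  t26: re-runs because t25 -5->-9; new result -9.
  t30: re-runs because t6 4->0; new result 0.
  t32: re-runs because t26 -5->-9; t14 -4->0; new result 0.
  t33: re-runs because t32 -4->0; t30 4->0; new result 0.

The important point: at t12 every value read last time is unchanged, so the dirty flag clears without a run.

Dirty set: t3, t5, t6, t8, t10, t12, t13, t14, t22, t25, t26, t30, t32, t33.
Run set: t3, t5, t6, t8, t10, t14, t22, t25, t26, t30, t32, t33 (12 run).
Re-examined without running (cache reused): t12, t13.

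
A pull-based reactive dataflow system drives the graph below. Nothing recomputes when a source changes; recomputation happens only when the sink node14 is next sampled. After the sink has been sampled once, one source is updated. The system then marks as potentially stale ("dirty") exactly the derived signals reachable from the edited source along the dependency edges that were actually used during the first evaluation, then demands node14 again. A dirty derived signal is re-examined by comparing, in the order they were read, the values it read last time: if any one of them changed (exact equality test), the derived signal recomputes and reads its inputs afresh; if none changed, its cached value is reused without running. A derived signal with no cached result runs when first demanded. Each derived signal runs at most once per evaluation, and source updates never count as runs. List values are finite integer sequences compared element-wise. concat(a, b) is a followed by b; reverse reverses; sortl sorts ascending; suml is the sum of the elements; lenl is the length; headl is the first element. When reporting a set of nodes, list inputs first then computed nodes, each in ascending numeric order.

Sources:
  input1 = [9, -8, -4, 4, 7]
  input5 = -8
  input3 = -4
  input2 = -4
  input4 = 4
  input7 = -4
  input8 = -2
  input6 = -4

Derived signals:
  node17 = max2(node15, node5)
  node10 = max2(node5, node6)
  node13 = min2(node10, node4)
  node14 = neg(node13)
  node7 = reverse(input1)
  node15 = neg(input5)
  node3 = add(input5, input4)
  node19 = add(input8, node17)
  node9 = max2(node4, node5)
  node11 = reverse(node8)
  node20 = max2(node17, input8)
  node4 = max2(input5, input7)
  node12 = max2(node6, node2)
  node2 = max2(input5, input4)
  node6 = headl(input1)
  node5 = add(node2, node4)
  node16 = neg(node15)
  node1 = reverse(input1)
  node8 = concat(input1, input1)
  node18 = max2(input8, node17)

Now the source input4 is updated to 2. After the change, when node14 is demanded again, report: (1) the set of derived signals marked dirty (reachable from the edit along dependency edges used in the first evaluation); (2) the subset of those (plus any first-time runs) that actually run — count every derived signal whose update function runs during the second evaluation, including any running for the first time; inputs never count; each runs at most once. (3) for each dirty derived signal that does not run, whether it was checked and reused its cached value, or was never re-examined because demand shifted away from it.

First evaluation (everything demanded from the output):
  node2 = max2(-8, 4) = 4
  node4 = max2(-8, -4) = -4
  node5 = add(4, -4) = 0
  node6 = headl([9, -8, -4, 4, 7]) = 9
  node10 = max2(0, 9) = 9
  node13 = min2(9, -4) = -4
  node14 = neg(-4) = 4

Propagation after the edit:
  node2: runs — input4 4->2; result 2.
  node5: runs — node2 4->2; result -2.
  node10: runs — node5 0->-2; result 9 (same value as before).
  node13: checked — values it read are unchanged (node10 unchanged, node4 unchanged); reused cached -4 without running.
  node14: checked — values it read are unchanged (node13 unchanged); reused cached 4 without running.

Key observation: the change is absorbed at node10 — it re-runs but produces the same value, and the output's value is unchanged.

Marked dirty: node2, node5, node10, node13, node14.
Derived signals that run: node2, node5, node10 — 3 in total.
Checked but reused from cache: node13, node14.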